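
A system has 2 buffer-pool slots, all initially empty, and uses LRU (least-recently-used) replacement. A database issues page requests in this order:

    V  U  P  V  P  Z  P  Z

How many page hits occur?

V -> miss, frames [V]
U -> miss, frames [V, U]
P -> miss, evict V, frames [U, P]
V -> miss, evict U, frames [P, V]
P -> hit
Z -> miss, evict V, frames [P, Z]
P -> hit
Z -> hit
Hits: 3.

3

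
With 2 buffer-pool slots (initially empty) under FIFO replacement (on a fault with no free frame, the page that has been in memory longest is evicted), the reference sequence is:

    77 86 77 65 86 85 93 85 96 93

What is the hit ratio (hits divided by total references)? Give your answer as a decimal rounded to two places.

0.40

77 -> miss, frames (77)
86 -> miss, frames (77 86)
77 -> hit
65 -> miss, evict 77, frames (86 65)
86 -> hit
85 -> miss, evict 86, frames (65 85)
93 -> miss, evict 65, frames (85 93)
85 -> hit
96 -> miss, evict 85, frames (93 96)
93 -> hit
Hits: 4 of 10 references → 4/10 = 0.4000.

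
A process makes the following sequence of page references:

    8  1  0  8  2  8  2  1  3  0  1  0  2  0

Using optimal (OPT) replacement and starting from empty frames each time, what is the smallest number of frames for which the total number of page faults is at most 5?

f=1: 14 faults
f=2: 8 faults
f=3: 6 faults
f=4: 5 faults
f=5: 5 faults
Smallest f with faults ≤ 5 is 4.

4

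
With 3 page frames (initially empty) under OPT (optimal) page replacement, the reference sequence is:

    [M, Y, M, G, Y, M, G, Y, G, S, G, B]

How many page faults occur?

5

M: miss, frames [M]
Y: miss, frames [M, Y]
M: hit
G: miss, frames [M, Y, G]
Y: hit
M: hit
G: hit
Y: hit
G: hit
S: miss, evict Y, frames [M, G, S]
G: hit
B: miss, evict S, frames [M, G, B]
Page faults: 5.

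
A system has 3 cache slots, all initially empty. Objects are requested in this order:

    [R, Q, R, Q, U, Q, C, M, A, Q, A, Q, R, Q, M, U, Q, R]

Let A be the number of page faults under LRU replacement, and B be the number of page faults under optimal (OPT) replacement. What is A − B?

Under LRU: F F . . F . F F F F . . F . F F . F → 11 faults.
Under OPT: F F . . F . F F F . . . . . F F . . → 8 faults.
A − B = 11 − 8 = 3.

3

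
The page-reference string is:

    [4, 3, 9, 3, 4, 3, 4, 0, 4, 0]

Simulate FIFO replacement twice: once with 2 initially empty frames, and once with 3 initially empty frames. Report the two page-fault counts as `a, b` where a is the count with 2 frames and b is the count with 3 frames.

2 frames: F F F . F F . F F . → 7 faults.
3 frames: F F F . . . . F F . → 5 faults.
5 < 7: adding a frame reduced faults, as is typical.

7, 5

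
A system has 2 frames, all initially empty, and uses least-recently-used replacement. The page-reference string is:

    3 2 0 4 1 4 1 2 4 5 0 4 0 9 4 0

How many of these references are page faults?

13

3: miss, frames {3}
2: miss, frames {3,2}
0: miss, evict 3, frames {2,0}
4: miss, evict 2, frames {0,4}
1: miss, evict 0, frames {4,1}
4: hit
1: hit
2: miss, evict 4, frames {1,2}
4: miss, evict 1, frames {2,4}
5: miss, evict 2, frames {4,5}
0: miss, evict 4, frames {5,0}
4: miss, evict 5, frames {0,4}
0: hit
9: miss, evict 4, frames {0,9}
4: miss, evict 0, frames {9,4}
0: miss, evict 9, frames {4,0}
Page faults: 13.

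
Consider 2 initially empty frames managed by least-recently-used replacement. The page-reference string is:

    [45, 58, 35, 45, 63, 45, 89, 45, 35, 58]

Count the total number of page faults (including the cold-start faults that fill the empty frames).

45 → miss, frames (45)
58 → miss, frames (45 58)
35 → miss, evict 45, frames (58 35)
45 → miss, evict 58, frames (35 45)
63 → miss, evict 35, frames (45 63)
45 → hit
89 → miss, evict 63, frames (45 89)
45 → hit
35 → miss, evict 89, frames (45 35)
58 → miss, evict 45, frames (35 58)
Page faults: 8.

8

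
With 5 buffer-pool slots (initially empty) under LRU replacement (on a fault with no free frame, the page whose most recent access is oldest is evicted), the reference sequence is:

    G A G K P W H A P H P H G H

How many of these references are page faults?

8

G: miss, frames {G}
A: miss, frames {G,A}
G: hit
K: miss, frames {A,G,K}
P: miss, frames {A,G,K,P}
W: miss, frames {A,G,K,P,W}
H: miss, evict A, frames {G,K,P,W,H}
A: miss, evict G, frames {K,P,W,H,A}
P: hit
H: hit
P: hit
H: hit
G: miss, evict K, frames {W,A,P,H,G}
H: hit
Page faults: 8.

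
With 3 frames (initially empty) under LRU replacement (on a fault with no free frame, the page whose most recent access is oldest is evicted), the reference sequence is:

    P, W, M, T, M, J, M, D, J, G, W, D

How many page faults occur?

9

P: fault, frames {P}
W: fault, frames {P,W}
M: fault, frames {P,W,M}
T: fault, evict P, frames {W,M,T}
M: hit
J: fault, evict W, frames {T,M,J}
M: hit
D: fault, evict T, frames {J,M,D}
J: hit
G: fault, evict M, frames {D,J,G}
W: fault, evict D, frames {J,G,W}
D: fault, evict J, frames {G,W,D}
Page faults: 9.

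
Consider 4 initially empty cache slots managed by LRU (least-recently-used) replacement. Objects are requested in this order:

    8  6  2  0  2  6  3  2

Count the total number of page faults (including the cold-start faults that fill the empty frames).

8 → fault, frames {8}
6 → fault, frames {8,6}
2 → fault, frames {8,6,2}
0 → fault, frames {8,6,2,0}
2 → hit
6 → hit
3 → fault, evict 8, frames {0,2,6,3}
2 → hit
Page faults: 5.

5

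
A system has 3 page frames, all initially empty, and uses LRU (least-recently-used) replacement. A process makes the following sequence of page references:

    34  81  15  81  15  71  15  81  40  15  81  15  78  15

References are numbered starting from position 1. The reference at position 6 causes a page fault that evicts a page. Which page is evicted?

pos 1: 34 -> miss, frames [34]
pos 2: 81 -> miss, frames [34, 81]
pos 3: 15 -> miss, frames [34, 81, 15]
pos 4: 81 -> hit
pos 5: 15 -> hit
pos 6: 71 -> miss, evict 34, frames [81, 15, 71]
At position 6, page 34 is evicted.

34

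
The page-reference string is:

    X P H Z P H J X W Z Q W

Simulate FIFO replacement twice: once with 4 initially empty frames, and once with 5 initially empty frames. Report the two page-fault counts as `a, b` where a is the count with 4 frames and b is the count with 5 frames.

4 frames: F F F F . . F F F . F . → 8 faults.
5 frames: F F F F . . F . F . F . → 7 faults.
7 < 8: adding a frame reduced faults, as is typical.

8, 7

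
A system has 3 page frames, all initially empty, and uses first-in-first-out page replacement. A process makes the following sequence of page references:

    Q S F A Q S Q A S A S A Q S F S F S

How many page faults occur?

7

Q → fault, frames {Q}
S → fault, frames {Q,S}
F → fault, frames {Q,S,F}
A → fault, evict Q, frames {S,F,A}
Q → fault, evict S, frames {F,A,Q}
S → fault, evict F, frames {A,Q,S}
Q → hit
A → hit
S → hit
A → hit
S → hit
A → hit
Q → hit
S → hit
F → fault, evict A, frames {Q,S,F}
S → hit
F → hit
S → hit
Page faults: 7.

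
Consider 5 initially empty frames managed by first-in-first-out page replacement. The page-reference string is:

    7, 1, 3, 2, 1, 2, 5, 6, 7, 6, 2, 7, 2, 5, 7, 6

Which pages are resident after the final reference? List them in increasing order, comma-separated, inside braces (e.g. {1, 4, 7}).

{2, 3, 5, 6, 7}

7 -> fault, frames [7]
1 -> fault, frames [7, 1]
3 -> fault, frames [7, 1, 3]
2 -> fault, frames [7, 1, 3, 2]
1 -> hit
2 -> hit
5 -> fault, frames [7, 1, 3, 2, 5]
6 -> fault, evict 7, frames [1, 3, 2, 5, 6]
7 -> fault, evict 1, frames [3, 2, 5, 6, 7]
6 -> hit
2 -> hit
7 -> hit
2 -> hit
5 -> hit
7 -> hit
6 -> hit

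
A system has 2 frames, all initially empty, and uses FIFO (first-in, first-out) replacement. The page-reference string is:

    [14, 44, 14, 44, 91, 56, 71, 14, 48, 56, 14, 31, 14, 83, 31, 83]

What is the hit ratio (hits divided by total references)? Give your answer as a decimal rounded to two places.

0.31

14 → fault, frames {14}
44 → fault, frames {14,44}
14 → hit
44 → hit
91 → fault, evict 14, frames {44,91}
56 → fault, evict 44, frames {91,56}
71 → fault, evict 91, frames {56,71}
14 → fault, evict 56, frames {71,14}
48 → fault, evict 71, frames {14,48}
56 → fault, evict 14, frames {48,56}
14 → fault, evict 48, frames {56,14}
31 → fault, evict 56, frames {14,31}
14 → hit
83 → fault, evict 14, frames {31,83}
31 → hit
83 → hit
Hits: 5 of 16 references → 5/16 = 0.3125.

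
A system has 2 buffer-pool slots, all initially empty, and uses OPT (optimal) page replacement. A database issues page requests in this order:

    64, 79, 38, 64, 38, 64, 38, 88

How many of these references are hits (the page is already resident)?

64 → fault, frames (64)
79 → fault, frames (64 79)
38 → fault, evict 79, frames (64 38)
64 → hit
38 → hit
64 → hit
38 → hit
88 → fault, evict 38, frames (64 88)
Hits: 4.

4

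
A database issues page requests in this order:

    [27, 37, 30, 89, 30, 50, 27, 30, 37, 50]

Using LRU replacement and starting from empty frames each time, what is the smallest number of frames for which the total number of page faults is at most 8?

3

f=1: 10 faults
f=2: 9 faults
f=3: 8 faults
f=4: 7 faults
f=5: 5 faults
Smallest f with faults ≤ 8 is 3.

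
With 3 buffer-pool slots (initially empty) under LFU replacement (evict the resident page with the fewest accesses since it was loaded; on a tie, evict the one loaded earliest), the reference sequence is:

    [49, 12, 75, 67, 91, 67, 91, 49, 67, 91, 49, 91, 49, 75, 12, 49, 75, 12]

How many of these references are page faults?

49 -> fault, frames {49}
12 -> fault, frames {49,12}
75 -> fault, frames {49,12,75}
67 -> fault, evict 49, frames {12,75,67}
91 -> fault, evict 12, frames {75,67,91}
67 -> hit
91 -> hit
49 -> fault, evict 75, frames {67,91,49}
67 -> hit
91 -> hit
49 -> hit
91 -> hit
49 -> hit
75 -> fault, evict 67, frames {91,49,75}
12 -> fault, evict 75, frames {91,49,12}
49 -> hit
75 -> fault, evict 12, frames {91,49,75}
12 -> fault, evict 75, frames {91,49,12}
Page faults: 10.

10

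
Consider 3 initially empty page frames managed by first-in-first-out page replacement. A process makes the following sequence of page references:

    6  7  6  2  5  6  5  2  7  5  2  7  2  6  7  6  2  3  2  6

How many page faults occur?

6 → fault, frames [6]
7 → fault, frames [6, 7]
6 → hit
2 → fault, frames [6, 7, 2]
5 → fault, evict 6, frames [7, 2, 5]
6 → fault, evict 7, frames [2, 5, 6]
5 → hit
2 → hit
7 → fault, evict 2, frames [5, 6, 7]
5 → hit
2 → fault, evict 5, frames [6, 7, 2]
7 → hit
2 → hit
6 → hit
7 → hit
6 → hit
2 → hit
3 → fault, evict 6, frames [7, 2, 3]
2 → hit
6 → fault, evict 7, frames [2, 3, 6]
Page faults: 9.

9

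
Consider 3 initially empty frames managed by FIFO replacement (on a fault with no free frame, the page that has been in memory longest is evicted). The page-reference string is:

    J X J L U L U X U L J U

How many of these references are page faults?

J → fault, frames (J)
X → fault, frames (J X)
J → hit
L → fault, frames (J X L)
U → fault, evict J, frames (X L U)
L → hit
U → hit
X → hit
U → hit
L → hit
J → fault, evict X, frames (L U J)
U → hit
Page faults: 5.

5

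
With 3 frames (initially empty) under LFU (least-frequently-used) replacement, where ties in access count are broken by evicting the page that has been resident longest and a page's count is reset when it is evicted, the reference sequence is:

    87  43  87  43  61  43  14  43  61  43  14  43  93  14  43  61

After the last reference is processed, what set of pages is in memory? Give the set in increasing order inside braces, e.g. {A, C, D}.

{43, 61, 87}

87 → fault, frames [87]
43 → fault, frames [87, 43]
87 → hit
43 → hit
61 → fault, frames [87, 43, 61]
43 → hit
14 → fault, evict 61, frames [87, 43, 14]
43 → hit
61 → fault, evict 14, frames [87, 43, 61]
43 → hit
14 → fault, evict 61, frames [87, 43, 14]
43 → hit
93 → fault, evict 14, frames [87, 43, 93]
14 → fault, evict 93, frames [87, 43, 14]
43 → hit
61 → fault, evict 14, frames [87, 43, 61]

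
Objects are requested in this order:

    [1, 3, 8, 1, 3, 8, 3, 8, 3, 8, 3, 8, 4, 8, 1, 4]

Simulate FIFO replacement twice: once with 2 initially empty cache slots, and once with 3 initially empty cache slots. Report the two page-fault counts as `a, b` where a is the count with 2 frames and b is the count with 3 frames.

8, 5

2 frames: F F F F F F . . . . . . F . F . → 8 faults.
3 frames: F F F . . . . . . . . . F . F . → 5 faults.
5 < 8: adding a frame reduced faults, as is typical.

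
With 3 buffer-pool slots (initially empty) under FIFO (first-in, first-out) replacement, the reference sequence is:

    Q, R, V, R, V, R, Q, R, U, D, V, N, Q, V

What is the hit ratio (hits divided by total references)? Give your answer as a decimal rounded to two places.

Q → fault, frames {Q}
R → fault, frames {Q,R}
V → fault, frames {Q,R,V}
R → hit
V → hit
R → hit
Q → hit
R → hit
U → fault, evict Q, frames {R,V,U}
D → fault, evict R, frames {V,U,D}
V → hit
N → fault, evict V, frames {U,D,N}
Q → fault, evict U, frames {D,N,Q}
V → fault, evict D, frames {N,Q,V}
Hits: 6 of 14 references → 6/14 = 0.4286.

0.43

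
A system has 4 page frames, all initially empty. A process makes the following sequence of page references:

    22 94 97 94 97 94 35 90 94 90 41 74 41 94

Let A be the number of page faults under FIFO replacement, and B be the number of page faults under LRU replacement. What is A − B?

1

Under FIFO: F F F . . . F F . . F F . F → 8 faults.
Under LRU: F F F . . . F F . . F F . . → 7 faults.
A − B = 8 − 7 = 1.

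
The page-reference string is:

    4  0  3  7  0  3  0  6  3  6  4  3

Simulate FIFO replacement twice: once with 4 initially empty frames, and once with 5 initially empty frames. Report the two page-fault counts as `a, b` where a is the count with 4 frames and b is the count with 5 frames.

4 frames: F F F F . . . F . . F . → 6 faults.
5 frames: F F F F . . . F . . . . → 5 faults.
5 < 6: adding a frame reduced faults, as is typical.

6, 5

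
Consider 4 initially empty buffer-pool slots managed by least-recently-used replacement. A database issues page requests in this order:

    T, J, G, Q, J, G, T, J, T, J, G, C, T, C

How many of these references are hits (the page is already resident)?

T → miss, frames (T)
J → miss, frames (T J)
G → miss, frames (T J G)
Q → miss, frames (T J G Q)
J → hit
G → hit
T → hit
J → hit
T → hit
J → hit
G → hit
C → miss, evict Q, frames (T J G C)
T → hit
C → hit
Hits: 9.

9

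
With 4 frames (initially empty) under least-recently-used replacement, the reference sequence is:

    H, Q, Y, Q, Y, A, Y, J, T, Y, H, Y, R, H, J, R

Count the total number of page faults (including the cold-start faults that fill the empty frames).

H: miss, frames [H]
Q: miss, frames [H, Q]
Y: miss, frames [H, Q, Y]
Q: hit
Y: hit
A: miss, frames [H, Q, Y, A]
Y: hit
J: miss, evict H, frames [Q, A, Y, J]
T: miss, evict Q, frames [A, Y, J, T]
Y: hit
H: miss, evict A, frames [J, T, Y, H]
Y: hit
R: miss, evict J, frames [T, H, Y, R]
H: hit
J: miss, evict T, frames [Y, R, H, J]
R: hit
Page faults: 9.

9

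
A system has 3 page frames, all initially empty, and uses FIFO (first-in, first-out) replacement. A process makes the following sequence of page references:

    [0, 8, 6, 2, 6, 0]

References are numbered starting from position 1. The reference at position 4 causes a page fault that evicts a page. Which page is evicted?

pos 1: 0 -> miss, frames [0]
pos 2: 8 -> miss, frames [0, 8]
pos 3: 6 -> miss, frames [0, 8, 6]
pos 4: 2 -> miss, evict 0, frames [8, 6, 2]
At position 4, page 0 is evicted.

0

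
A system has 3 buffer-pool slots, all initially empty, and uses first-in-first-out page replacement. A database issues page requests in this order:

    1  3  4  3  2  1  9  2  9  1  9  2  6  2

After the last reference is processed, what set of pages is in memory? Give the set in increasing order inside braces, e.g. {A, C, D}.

1 → fault, frames {1}
3 → fault, frames {1,3}
4 → fault, frames {1,3,4}
3 → hit
2 → fault, evict 1, frames {3,4,2}
1 → fault, evict 3, frames {4,2,1}
9 → fault, evict 4, frames {2,1,9}
2 → hit
9 → hit
1 → hit
9 → hit
2 → hit
6 → fault, evict 2, frames {1,9,6}
2 → fault, evict 1, frames {9,6,2}

{2, 6, 9}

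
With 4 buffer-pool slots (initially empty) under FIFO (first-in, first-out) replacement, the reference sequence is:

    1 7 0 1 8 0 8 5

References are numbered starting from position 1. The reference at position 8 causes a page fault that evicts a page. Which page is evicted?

1

pos 1: 1 → fault, frames {1}
pos 2: 7 → fault, frames {1,7}
pos 3: 0 → fault, frames {1,7,0}
pos 4: 1 → hit
pos 5: 8 → fault, frames {1,7,0,8}
pos 6: 0 → hit
pos 7: 8 → hit
pos 8: 5 → fault, evict 1, frames {7,0,8,5}
At position 8, page 1 is evicted.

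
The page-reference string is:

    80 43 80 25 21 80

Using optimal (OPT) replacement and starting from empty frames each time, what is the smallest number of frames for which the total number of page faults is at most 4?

f=1: 6 faults
f=2: 4 faults
f=3: 4 faults
f=4: 4 faults
Smallest f with faults ≤ 4 is 2.

2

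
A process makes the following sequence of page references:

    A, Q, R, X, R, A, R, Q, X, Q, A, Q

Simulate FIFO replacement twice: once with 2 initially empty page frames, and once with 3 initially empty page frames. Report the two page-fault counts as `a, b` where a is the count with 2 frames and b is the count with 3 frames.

2 frames: F F F F . F F F F . F F → 10 faults.
3 frames: F F F F . F . F . . . . → 6 faults.
6 < 10: adding a frame reduced faults, as is typical.

10, 6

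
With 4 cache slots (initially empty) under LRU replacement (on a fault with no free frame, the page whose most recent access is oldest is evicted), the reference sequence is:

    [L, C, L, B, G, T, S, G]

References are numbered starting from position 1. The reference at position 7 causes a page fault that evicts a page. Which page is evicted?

pos 1: L: fault, frames (L)
pos 2: C: fault, frames (L C)
pos 3: L: hit
pos 4: B: fault, frames (C L B)
pos 5: G: fault, frames (C L B G)
pos 6: T: fault, evict C, frames (L B G T)
pos 7: S: fault, evict L, frames (B G T S)
At position 7, page L is evicted.

L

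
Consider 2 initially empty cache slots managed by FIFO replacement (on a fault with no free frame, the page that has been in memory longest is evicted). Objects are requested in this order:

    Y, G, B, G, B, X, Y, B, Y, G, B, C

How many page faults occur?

Y → fault, frames [Y]
G → fault, frames [Y, G]
B → fault, evict Y, frames [G, B]
G → hit
B → hit
X → fault, evict G, frames [B, X]
Y → fault, evict B, frames [X, Y]
B → fault, evict X, frames [Y, B]
Y → hit
G → fault, evict Y, frames [B, G]
B → hit
C → fault, evict B, frames [G, C]
Page faults: 8.

8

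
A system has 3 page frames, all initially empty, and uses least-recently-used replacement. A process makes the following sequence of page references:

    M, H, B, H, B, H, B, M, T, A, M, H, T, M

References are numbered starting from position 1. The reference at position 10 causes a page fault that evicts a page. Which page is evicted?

B

pos 1: M → miss, frames {M}
pos 2: H → miss, frames {M,H}
pos 3: B → miss, frames {M,H,B}
pos 4: H → hit
pos 5: B → hit
pos 6: H → hit
pos 7: B → hit
pos 8: M → hit
pos 9: T → miss, evict H, frames {B,M,T}
pos 10: A → miss, evict B, frames {M,T,A}
At position 10, page B is evicted.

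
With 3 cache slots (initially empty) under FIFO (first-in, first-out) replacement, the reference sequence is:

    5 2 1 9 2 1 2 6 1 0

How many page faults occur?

6

5 → miss, frames {5}
2 → miss, frames {5,2}
1 → miss, frames {5,2,1}
9 → miss, evict 5, frames {2,1,9}
2 → hit
1 → hit
2 → hit
6 → miss, evict 2, frames {1,9,6}
1 → hit
0 → miss, evict 1, frames {9,6,0}
Page faults: 6.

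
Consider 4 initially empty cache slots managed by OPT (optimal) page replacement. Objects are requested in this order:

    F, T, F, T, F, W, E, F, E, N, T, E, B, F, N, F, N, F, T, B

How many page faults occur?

F → fault, frames (F)
T → fault, frames (F T)
F → hit
T → hit
F → hit
W → fault, frames (F T W)
E → fault, frames (F T W E)
F → hit
E → hit
N → fault, evict W, frames (F T E N)
T → hit
E → hit
B → fault, evict E, frames (F T N B)
F → hit
N → hit
F → hit
N → hit
F → hit
T → hit
B → hit
Page faults: 6.

6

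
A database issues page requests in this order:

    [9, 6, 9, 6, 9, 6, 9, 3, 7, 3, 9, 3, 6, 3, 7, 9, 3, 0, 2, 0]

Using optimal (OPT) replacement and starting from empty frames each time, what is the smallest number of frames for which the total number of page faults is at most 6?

f=1: 20 faults
f=2: 10 faults
f=3: 8 faults
f=4: 6 faults
f=5: 6 faults
f=6: 6 faults
Smallest f with faults ≤ 6 is 4.

4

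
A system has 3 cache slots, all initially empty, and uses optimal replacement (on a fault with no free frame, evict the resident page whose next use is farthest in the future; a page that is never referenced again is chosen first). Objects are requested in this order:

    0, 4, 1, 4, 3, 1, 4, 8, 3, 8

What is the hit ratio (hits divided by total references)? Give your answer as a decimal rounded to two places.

0: fault, frames {0}
4: fault, frames {0,4}
1: fault, frames {0,4,1}
4: hit
3: fault, evict 0, frames {4,1,3}
1: hit
4: hit
8: fault, evict 1, frames {4,3,8}
3: hit
8: hit
Hits: 5 of 10 references → 5/10 = 0.5000.

0.50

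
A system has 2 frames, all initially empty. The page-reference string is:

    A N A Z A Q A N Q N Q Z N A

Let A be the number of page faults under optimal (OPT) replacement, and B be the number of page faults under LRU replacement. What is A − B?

-2

Under OPT: F F . F . F . F . . . F . F → 7 faults.
Under LRU: F F . F . F . F F . . F F F → 9 faults.
A − B = 7 − 9 = -2.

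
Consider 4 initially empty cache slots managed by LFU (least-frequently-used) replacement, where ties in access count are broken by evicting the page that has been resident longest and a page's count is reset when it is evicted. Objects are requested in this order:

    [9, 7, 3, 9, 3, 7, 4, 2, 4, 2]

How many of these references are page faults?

9 -> fault, frames [9]
7 -> fault, frames [9, 7]
3 -> fault, frames [9, 7, 3]
9 -> hit
3 -> hit
7 -> hit
4 -> fault, frames [9, 7, 3, 4]
2 -> fault, evict 4, frames [9, 7, 3, 2]
4 -> fault, evict 2, frames [9, 7, 3, 4]
2 -> fault, evict 4, frames [9, 7, 3, 2]
Page faults: 7.

7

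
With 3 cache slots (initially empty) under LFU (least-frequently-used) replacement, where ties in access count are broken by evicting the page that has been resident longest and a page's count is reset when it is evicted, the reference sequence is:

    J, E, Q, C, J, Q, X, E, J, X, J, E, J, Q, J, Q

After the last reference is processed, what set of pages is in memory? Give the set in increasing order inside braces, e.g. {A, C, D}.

{E, J, Q}

J -> miss, frames {J}
E -> miss, frames {J,E}
Q -> miss, frames {J,E,Q}
C -> miss, evict J, frames {E,Q,C}
J -> miss, evict E, frames {Q,C,J}
Q -> hit
X -> miss, evict C, frames {Q,J,X}
E -> miss, evict J, frames {Q,X,E}
J -> miss, evict X, frames {Q,E,J}
X -> miss, evict E, frames {Q,J,X}
J -> hit
E -> miss, evict X, frames {Q,J,E}
J -> hit
Q -> hit
J -> hit
Q -> hit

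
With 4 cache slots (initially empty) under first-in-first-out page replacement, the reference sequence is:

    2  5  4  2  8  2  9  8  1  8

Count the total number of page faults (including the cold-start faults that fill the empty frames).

2 → miss, frames [2]
5 → miss, frames [2, 5]
4 → miss, frames [2, 5, 4]
2 → hit
8 → miss, frames [2, 5, 4, 8]
2 → hit
9 → miss, evict 2, frames [5, 4, 8, 9]
8 → hit
1 → miss, evict 5, frames [4, 8, 9, 1]
8 → hit
Page faults: 6.

6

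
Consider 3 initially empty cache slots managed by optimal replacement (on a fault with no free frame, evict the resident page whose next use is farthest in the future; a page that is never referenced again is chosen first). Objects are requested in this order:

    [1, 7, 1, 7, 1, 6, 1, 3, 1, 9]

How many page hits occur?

1 → miss, frames (1)
7 → miss, frames (1 7)
1 → hit
7 → hit
1 → hit
6 → miss, frames (1 7 6)
1 → hit
3 → miss, evict 6, frames (1 7 3)
1 → hit
9 → miss, evict 3, frames (1 7 9)
Hits: 5.

5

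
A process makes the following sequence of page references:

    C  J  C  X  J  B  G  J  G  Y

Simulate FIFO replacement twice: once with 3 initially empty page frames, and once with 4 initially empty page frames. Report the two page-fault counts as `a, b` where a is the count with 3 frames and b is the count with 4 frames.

3 frames: F F . F . F F F . F → 7 faults.
4 frames: F F . F . F F . . F → 6 faults.
6 < 7: adding a frame reduced faults, as is typical.

7, 6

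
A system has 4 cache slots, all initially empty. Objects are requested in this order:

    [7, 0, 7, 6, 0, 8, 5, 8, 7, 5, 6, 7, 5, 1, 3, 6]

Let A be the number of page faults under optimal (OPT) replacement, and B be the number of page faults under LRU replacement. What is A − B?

Under OPT: F F . F . F F . . . . . . F F . → 7 faults.
Under LRU: F F . F . F F . F . F . . F F F → 10 faults.
A − B = 7 − 10 = -3.

-3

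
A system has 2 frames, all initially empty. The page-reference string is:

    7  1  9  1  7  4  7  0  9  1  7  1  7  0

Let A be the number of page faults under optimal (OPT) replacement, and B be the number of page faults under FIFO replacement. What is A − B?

Under OPT: F F F . F F . F F F . . . F → 9 faults.
Under FIFO: F F F . F F . F F F F . . F → 10 faults.
A − B = 9 − 10 = -1.

-1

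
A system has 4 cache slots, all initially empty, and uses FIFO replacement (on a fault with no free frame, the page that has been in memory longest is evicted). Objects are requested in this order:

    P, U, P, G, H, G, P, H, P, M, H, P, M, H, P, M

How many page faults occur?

6

P → miss, frames (P)
U → miss, frames (P U)
P → hit
G → miss, frames (P U G)
H → miss, frames (P U G H)
G → hit
P → hit
H → hit
P → hit
M → miss, evict P, frames (U G H M)
H → hit
P → miss, evict U, frames (G H M P)
M → hit
H → hit
P → hit
M → hit
Page faults: 6.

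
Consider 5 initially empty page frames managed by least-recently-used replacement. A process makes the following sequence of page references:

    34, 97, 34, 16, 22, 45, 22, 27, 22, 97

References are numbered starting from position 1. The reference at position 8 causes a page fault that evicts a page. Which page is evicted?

97

pos 1: 34: fault, frames {34}
pos 2: 97: fault, frames {34,97}
pos 3: 34: hit
pos 4: 16: fault, frames {97,34,16}
pos 5: 22: fault, frames {97,34,16,22}
pos 6: 45: fault, frames {97,34,16,22,45}
pos 7: 22: hit
pos 8: 27: fault, evict 97, frames {34,16,45,22,27}
At position 8, page 97 is evicted.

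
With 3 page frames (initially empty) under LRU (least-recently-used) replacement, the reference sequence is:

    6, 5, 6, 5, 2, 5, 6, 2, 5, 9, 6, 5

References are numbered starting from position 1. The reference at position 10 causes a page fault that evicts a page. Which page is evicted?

pos 1: 6: fault, frames (6)
pos 2: 5: fault, frames (6 5)
pos 3: 6: hit
pos 4: 5: hit
pos 5: 2: fault, frames (6 5 2)
pos 6: 5: hit
pos 7: 6: hit
pos 8: 2: hit
pos 9: 5: hit
pos 10: 9: fault, evict 6, frames (2 5 9)
At position 10, page 6 is evicted.

6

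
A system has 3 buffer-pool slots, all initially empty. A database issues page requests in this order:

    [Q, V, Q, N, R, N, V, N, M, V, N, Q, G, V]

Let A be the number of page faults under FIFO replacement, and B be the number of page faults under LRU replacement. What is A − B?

1

Under FIFO: F F . F F . . . F F F F F F → 10 faults.
Under LRU: F F . F F . F . F . . F F F → 9 faults.
A − B = 10 − 9 = 1.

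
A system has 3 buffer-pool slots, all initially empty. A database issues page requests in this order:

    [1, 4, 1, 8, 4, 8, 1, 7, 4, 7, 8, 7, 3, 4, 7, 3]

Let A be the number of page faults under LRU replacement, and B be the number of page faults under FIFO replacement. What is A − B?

Under LRU: F F . F . . . F F . F . F F . . → 8 faults.
Under FIFO: F F . F . . . F . . . . F F . . → 6 faults.
A − B = 8 − 6 = 2.

2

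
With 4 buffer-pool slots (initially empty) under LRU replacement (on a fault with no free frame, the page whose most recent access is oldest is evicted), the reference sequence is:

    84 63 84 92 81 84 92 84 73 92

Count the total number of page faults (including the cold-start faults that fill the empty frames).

5

84: fault, frames [84]
63: fault, frames [84, 63]
84: hit
92: fault, frames [63, 84, 92]
81: fault, frames [63, 84, 92, 81]
84: hit
92: hit
84: hit
73: fault, evict 63, frames [81, 92, 84, 73]
92: hit
Page faults: 5.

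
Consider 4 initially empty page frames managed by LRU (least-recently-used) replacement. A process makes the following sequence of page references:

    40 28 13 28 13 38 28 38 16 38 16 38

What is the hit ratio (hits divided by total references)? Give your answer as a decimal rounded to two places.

0.58

40 → miss, frames [40]
28 → miss, frames [40, 28]
13 → miss, frames [40, 28, 13]
28 → hit
13 → hit
38 → miss, frames [40, 28, 13, 38]
28 → hit
38 → hit
16 → miss, evict 40, frames [13, 28, 38, 16]
38 → hit
16 → hit
38 → hit
Hits: 7 of 12 references → 7/12 = 0.5833.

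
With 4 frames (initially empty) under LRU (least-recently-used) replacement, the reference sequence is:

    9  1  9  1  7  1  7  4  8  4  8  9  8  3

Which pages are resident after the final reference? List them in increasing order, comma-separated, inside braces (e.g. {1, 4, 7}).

{3, 4, 8, 9}

9 → miss, frames (9)
1 → miss, frames (9 1)
9 → hit
1 → hit
7 → miss, frames (9 1 7)
1 → hit
7 → hit
4 → miss, frames (9 1 7 4)
8 → miss, evict 9, frames (1 7 4 8)
4 → hit
8 → hit
9 → miss, evict 1, frames (7 4 8 9)
8 → hit
3 → miss, evict 7, frames (4 9 8 3)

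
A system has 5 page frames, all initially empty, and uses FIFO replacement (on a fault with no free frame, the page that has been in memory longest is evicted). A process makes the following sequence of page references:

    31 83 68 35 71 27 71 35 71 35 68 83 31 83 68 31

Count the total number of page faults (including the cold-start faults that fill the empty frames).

9

31: miss, frames (31)
83: miss, frames (31 83)
68: miss, frames (31 83 68)
35: miss, frames (31 83 68 35)
71: miss, frames (31 83 68 35 71)
27: miss, evict 31, frames (83 68 35 71 27)
71: hit
35: hit
71: hit
35: hit
68: hit
83: hit
31: miss, evict 83, frames (68 35 71 27 31)
83: miss, evict 68, frames (35 71 27 31 83)
68: miss, evict 35, frames (71 27 31 83 68)
31: hit
Page faults: 9.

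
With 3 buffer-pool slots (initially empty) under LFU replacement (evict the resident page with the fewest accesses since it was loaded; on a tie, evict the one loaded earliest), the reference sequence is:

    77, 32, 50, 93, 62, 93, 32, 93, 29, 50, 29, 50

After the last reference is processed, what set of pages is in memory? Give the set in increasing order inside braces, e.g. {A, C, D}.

77 -> fault, frames (77)
32 -> fault, frames (77 32)
50 -> fault, frames (77 32 50)
93 -> fault, evict 77, frames (32 50 93)
62 -> fault, evict 32, frames (50 93 62)
93 -> hit
32 -> fault, evict 50, frames (93 62 32)
93 -> hit
29 -> fault, evict 62, frames (93 32 29)
50 -> fault, evict 32, frames (93 29 50)
29 -> hit
50 -> hit

{29, 50, 93}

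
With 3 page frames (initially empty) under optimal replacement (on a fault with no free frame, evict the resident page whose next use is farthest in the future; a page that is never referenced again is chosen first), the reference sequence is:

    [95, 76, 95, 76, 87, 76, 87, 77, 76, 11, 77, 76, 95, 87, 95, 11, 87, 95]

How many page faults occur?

95 → miss, frames [95]
76 → miss, frames [95, 76]
95 → hit
76 → hit
87 → miss, frames [95, 76, 87]
76 → hit
87 → hit
77 → miss, evict 87, frames [95, 76, 77]
76 → hit
11 → miss, evict 95, frames [76, 77, 11]
77 → hit
76 → hit
95 → miss, evict 77, frames [76, 11, 95]
87 → miss, evict 76, frames [11, 95, 87]
95 → hit
11 → hit
87 → hit
95 → hit
Page faults: 7.

7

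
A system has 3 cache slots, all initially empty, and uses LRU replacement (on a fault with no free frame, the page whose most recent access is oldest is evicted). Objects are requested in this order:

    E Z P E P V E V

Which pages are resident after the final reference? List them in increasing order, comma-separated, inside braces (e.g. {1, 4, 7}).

{E, P, V}

E → fault, frames (E)
Z → fault, frames (E Z)
P → fault, frames (E Z P)
E → hit
P → hit
V → fault, evict Z, frames (E P V)
E → hit
V → hit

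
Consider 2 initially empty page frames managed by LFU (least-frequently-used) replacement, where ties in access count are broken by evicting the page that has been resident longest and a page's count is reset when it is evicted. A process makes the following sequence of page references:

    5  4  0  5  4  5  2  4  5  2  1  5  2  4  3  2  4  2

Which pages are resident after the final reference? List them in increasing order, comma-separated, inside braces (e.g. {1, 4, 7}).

{2, 5}

5 -> miss, frames [5]
4 -> miss, frames [5, 4]
0 -> miss, evict 5, frames [4, 0]
5 -> miss, evict 4, frames [0, 5]
4 -> miss, evict 0, frames [5, 4]
5 -> hit
2 -> miss, evict 4, frames [5, 2]
4 -> miss, evict 2, frames [5, 4]
5 -> hit
2 -> miss, evict 4, frames [5, 2]
1 -> miss, evict 2, frames [5, 1]
5 -> hit
2 -> miss, evict 1, frames [5, 2]
4 -> miss, evict 2, frames [5, 4]
3 -> miss, evict 4, frames [5, 3]
2 -> miss, evict 3, frames [5, 2]
4 -> miss, evict 2, frames [5, 4]
2 -> miss, evict 4, frames [5, 2]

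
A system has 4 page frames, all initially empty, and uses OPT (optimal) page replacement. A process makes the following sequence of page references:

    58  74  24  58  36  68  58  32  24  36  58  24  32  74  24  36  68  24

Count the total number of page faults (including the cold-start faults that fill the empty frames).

8

58 → miss, frames {58}
74 → miss, frames {58,74}
24 → miss, frames {58,74,24}
58 → hit
36 → miss, frames {58,74,24,36}
68 → miss, evict 74, frames {58,24,36,68}
58 → hit
32 → miss, evict 68, frames {58,24,36,32}
24 → hit
36 → hit
58 → hit
24 → hit
32 → hit
74 → miss, evict 32, frames {58,24,36,74}
24 → hit
36 → hit
68 → miss, evict 74, frames {58,24,36,68}
24 → hit
Page faults: 8.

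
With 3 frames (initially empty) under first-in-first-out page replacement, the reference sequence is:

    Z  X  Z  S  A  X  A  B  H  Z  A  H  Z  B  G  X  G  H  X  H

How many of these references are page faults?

12

Z → fault, frames [Z]
X → fault, frames [Z, X]
Z → hit
S → fault, frames [Z, X, S]
A → fault, evict Z, frames [X, S, A]
X → hit
A → hit
B → fault, evict X, frames [S, A, B]
H → fault, evict S, frames [A, B, H]
Z → fault, evict A, frames [B, H, Z]
A → fault, evict B, frames [H, Z, A]
H → hit
Z → hit
B → fault, evict H, frames [Z, A, B]
G → fault, evict Z, frames [A, B, G]
X → fault, evict A, frames [B, G, X]
G → hit
H → fault, evict B, frames [G, X, H]
X → hit
H → hit
Page faults: 12.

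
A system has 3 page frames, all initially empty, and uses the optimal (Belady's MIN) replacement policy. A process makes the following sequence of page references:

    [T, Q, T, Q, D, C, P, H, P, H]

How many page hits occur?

T -> fault, frames {T}
Q -> fault, frames {T,Q}
T -> hit
Q -> hit
D -> fault, frames {T,Q,D}
C -> fault, evict D, frames {T,Q,C}
P -> fault, evict C, frames {T,Q,P}
H -> fault, evict Q, frames {T,P,H}
P -> hit
H -> hit
Hits: 4.

4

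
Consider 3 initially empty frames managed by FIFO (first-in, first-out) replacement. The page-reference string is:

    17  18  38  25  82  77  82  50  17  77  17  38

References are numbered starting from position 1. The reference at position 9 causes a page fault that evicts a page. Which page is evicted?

82

pos 1: 17 -> fault, frames {17}
pos 2: 18 -> fault, frames {17,18}
pos 3: 38 -> fault, frames {17,18,38}
pos 4: 25 -> fault, evict 17, frames {18,38,25}
pos 5: 82 -> fault, evict 18, frames {38,25,82}
pos 6: 77 -> fault, evict 38, frames {25,82,77}
pos 7: 82 -> hit
pos 8: 50 -> fault, evict 25, frames {82,77,50}
pos 9: 17 -> fault, evict 82, frames {77,50,17}
At position 9, page 82 is evicted.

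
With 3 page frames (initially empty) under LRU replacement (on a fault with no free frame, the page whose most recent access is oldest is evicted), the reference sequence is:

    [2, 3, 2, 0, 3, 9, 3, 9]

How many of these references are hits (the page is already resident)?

4

2 → fault, frames [2]
3 → fault, frames [2, 3]
2 → hit
0 → fault, frames [3, 2, 0]
3 → hit
9 → fault, evict 2, frames [0, 3, 9]
3 → hit
9 → hit
Hits: 4.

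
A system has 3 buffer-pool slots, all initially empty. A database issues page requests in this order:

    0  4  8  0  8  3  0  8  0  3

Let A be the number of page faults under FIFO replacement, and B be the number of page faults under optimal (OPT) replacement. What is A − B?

1

Under FIFO: F F F . . F F . . . → 5 faults.
Under OPT: F F F . . F . . . . → 4 faults.
A − B = 5 − 4 = 1.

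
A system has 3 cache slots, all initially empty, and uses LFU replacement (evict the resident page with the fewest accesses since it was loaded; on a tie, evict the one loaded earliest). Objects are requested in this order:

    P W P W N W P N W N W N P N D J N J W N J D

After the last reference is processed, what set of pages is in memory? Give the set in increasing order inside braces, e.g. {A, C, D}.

P: fault, frames [P]
W: fault, frames [P, W]
P: hit
W: hit
N: fault, frames [P, W, N]
W: hit
P: hit
N: hit
W: hit
N: hit
W: hit
N: hit
P: hit
N: hit
D: fault, evict P, frames [W, N, D]
J: fault, evict D, frames [W, N, J]
N: hit
J: hit
W: hit
N: hit
J: hit
D: fault, evict J, frames [W, N, D]

{D, N, W}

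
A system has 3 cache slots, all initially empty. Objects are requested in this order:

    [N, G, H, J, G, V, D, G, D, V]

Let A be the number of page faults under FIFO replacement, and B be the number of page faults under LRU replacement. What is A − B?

1

Under FIFO: F F F F . F F F . . → 7 faults.
Under LRU: F F F F . F F . . . → 6 faults.
A − B = 7 − 6 = 1.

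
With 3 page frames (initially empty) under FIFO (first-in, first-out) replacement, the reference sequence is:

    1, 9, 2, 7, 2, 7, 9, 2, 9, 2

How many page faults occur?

1: fault, frames [1]
9: fault, frames [1, 9]
2: fault, frames [1, 9, 2]
7: fault, evict 1, frames [9, 2, 7]
2: hit
7: hit
9: hit
2: hit
9: hit
2: hit
Page faults: 4.

4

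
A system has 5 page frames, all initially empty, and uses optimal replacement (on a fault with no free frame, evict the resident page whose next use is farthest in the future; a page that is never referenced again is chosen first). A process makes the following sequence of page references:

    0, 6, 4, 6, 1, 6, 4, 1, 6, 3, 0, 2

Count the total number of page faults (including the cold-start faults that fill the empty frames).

6

0 -> fault, frames {0}
6 -> fault, frames {0,6}
4 -> fault, frames {0,6,4}
6 -> hit
1 -> fault, frames {0,6,4,1}
6 -> hit
4 -> hit
1 -> hit
6 -> hit
3 -> fault, frames {0,6,4,1,3}
0 -> hit
2 -> fault, evict 3, frames {0,6,4,1,2}
Page faults: 6.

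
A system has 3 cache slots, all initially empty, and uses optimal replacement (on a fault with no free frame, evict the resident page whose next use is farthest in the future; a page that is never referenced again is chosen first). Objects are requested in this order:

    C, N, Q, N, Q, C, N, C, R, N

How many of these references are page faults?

C -> miss, frames [C]
N -> miss, frames [C, N]
Q -> miss, frames [C, N, Q]
N -> hit
Q -> hit
C -> hit
N -> hit
C -> hit
R -> miss, evict Q, frames [C, N, R]
N -> hit
Page faults: 4.

4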